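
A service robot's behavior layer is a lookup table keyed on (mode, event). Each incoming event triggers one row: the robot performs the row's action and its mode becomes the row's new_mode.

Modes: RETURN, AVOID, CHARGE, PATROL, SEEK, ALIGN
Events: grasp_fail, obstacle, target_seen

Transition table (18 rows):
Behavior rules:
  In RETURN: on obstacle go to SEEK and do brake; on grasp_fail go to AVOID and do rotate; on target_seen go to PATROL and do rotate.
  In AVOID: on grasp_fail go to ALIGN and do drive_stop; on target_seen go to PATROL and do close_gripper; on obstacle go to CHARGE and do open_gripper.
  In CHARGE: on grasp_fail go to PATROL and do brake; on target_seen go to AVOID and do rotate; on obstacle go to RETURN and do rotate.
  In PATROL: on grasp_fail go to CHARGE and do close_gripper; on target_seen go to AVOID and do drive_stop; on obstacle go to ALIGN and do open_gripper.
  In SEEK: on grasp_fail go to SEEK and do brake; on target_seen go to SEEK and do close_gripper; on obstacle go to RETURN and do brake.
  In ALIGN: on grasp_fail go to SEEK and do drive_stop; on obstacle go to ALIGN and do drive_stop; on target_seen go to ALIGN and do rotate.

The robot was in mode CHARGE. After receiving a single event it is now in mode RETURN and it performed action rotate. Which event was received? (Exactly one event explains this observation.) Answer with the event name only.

try grasp_fail: (CHARGE, grasp_fail) → (PATROL, brake)
try obstacle: (CHARGE, obstacle) → (RETURN, rotate)  ← matches
try target_seen: (CHARGE, target_seen) → (AVOID, rotate)

obstacle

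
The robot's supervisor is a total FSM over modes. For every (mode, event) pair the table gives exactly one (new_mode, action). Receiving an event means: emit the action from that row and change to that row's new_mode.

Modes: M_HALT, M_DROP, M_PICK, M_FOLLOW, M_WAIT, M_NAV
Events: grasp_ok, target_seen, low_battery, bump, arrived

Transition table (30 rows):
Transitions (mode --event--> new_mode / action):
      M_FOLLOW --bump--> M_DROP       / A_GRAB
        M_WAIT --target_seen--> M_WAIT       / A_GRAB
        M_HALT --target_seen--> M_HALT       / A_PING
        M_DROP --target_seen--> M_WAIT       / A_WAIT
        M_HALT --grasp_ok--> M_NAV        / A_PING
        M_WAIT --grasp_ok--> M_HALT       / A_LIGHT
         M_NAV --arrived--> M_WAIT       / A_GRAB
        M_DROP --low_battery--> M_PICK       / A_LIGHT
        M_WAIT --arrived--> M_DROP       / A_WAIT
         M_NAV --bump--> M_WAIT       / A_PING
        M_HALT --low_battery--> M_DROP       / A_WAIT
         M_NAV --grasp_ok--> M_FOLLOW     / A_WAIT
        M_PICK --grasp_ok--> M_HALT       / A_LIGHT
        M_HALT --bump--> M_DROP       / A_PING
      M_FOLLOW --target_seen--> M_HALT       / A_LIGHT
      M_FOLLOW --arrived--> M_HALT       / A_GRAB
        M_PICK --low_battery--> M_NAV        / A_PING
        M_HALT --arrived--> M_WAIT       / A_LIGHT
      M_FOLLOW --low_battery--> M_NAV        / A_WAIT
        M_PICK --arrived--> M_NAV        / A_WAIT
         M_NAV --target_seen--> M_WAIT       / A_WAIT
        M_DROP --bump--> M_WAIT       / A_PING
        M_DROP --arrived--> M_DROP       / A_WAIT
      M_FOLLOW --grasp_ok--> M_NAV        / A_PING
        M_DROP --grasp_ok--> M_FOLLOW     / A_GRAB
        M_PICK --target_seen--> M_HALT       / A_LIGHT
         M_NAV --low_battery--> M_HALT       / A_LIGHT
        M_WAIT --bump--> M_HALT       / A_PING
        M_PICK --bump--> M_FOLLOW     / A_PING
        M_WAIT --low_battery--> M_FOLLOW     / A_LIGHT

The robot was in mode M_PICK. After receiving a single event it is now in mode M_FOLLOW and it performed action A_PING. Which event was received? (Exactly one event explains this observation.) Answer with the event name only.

bump

try grasp_ok: (M_PICK, grasp_ok) → (M_HALT, A_LIGHT)
try target_seen: (M_PICK, target_seen) → (M_HALT, A_LIGHT)
try low_battery: (M_PICK, low_battery) → (M_NAV, A_PING)
try bump: (M_PICK, bump) → (M_FOLLOW, A_PING)  ← matches
try arrived: (M_PICK, arrived) → (M_NAV, A_WAIT)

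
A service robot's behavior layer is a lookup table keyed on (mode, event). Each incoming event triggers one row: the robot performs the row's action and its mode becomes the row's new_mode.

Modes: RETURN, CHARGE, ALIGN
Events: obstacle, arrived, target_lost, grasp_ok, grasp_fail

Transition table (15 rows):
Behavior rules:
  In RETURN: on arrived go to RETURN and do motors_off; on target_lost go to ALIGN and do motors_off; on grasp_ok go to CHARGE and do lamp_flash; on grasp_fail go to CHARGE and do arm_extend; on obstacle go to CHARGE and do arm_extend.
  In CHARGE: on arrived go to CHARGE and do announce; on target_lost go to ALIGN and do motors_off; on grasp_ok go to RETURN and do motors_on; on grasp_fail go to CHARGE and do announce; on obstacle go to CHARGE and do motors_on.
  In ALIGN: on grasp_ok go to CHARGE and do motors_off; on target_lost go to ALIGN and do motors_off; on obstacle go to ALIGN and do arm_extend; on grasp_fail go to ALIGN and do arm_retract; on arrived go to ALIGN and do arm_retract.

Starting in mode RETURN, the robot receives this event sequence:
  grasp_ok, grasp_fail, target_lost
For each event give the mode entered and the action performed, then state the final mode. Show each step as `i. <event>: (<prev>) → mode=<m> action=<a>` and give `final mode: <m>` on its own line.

final mode: ALIGN

1. grasp_ok: (RETURN) → mode=CHARGE action=lamp_flash
2. grasp_fail: (CHARGE) → mode=CHARGE action=announce
3. target_lost: (CHARGE) → mode=ALIGN action=motors_off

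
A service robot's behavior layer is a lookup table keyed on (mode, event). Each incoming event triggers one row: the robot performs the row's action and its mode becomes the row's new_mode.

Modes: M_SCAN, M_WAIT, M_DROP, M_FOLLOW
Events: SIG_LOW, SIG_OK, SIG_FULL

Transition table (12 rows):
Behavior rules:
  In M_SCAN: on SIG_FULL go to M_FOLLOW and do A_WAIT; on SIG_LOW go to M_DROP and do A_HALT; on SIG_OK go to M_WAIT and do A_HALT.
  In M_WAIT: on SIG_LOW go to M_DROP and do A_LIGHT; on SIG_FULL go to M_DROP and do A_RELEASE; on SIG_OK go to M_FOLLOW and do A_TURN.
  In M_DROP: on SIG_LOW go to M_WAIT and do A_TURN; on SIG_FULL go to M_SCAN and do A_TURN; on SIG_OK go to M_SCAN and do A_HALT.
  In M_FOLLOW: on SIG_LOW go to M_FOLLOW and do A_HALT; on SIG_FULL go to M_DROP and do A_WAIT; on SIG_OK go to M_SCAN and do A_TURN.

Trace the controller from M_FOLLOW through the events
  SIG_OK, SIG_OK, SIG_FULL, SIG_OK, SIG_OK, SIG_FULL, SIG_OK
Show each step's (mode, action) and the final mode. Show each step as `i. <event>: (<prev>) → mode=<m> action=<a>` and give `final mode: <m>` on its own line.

1. SIG_OK: (M_FOLLOW) → mode=M_SCAN action=A_TURN
2. SIG_OK: (M_SCAN) → mode=M_WAIT action=A_HALT
3. SIG_FULL: (M_WAIT) → mode=M_DROP action=A_RELEASE
4. SIG_OK: (M_DROP) → mode=M_SCAN action=A_HALT
5. SIG_OK: (M_SCAN) → mode=M_WAIT action=A_HALT
6. SIG_FULL: (M_WAIT) → mode=M_DROP action=A_RELEASE
7. SIG_OK: (M_DROP) → mode=M_SCAN action=A_HALT

final mode: M_SCAN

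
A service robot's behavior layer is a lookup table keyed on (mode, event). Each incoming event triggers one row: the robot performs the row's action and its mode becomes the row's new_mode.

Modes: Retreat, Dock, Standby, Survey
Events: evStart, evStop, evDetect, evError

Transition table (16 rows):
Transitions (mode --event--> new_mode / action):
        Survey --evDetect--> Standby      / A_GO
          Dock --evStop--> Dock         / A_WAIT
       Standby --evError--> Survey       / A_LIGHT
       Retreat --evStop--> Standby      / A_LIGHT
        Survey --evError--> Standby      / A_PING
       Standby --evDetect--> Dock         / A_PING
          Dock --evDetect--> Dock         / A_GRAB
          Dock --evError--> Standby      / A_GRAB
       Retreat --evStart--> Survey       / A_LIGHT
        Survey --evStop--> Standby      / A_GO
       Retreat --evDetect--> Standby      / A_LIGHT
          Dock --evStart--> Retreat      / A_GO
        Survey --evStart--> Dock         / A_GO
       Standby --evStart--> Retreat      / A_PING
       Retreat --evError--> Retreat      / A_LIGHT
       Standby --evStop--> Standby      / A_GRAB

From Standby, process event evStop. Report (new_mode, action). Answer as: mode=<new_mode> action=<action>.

current mode = Standby; filter table to that mode:
  (Standby, evError) → (Survey, A_LIGHT)
  (Standby, evDetect) → (Dock, A_PING)
  (Standby, evStart) → (Retreat, A_PING)
  (Standby, evStop) → (Standby, A_GRAB)  ← event matches
event = evStop selects (Standby, A_GRAB)

mode=Standby action=A_GRAB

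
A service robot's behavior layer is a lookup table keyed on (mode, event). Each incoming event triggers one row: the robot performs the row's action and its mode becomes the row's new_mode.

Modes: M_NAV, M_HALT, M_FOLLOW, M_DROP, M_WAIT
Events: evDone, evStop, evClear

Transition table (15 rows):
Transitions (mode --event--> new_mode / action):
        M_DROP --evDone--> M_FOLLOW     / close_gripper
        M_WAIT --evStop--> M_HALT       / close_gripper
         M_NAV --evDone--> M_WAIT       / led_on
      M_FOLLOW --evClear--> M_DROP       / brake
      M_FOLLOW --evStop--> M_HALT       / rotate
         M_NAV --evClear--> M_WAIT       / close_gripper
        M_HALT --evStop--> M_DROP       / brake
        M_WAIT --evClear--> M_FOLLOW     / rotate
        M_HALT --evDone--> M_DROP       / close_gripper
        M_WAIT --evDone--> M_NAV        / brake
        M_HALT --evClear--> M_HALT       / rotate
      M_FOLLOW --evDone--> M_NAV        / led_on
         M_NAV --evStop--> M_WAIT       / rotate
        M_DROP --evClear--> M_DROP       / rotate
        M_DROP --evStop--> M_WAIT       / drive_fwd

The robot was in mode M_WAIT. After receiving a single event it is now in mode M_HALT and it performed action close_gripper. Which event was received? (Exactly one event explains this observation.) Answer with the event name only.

evStop

try evDone: (M_WAIT, evDone) → (M_NAV, brake)
try evStop: (M_WAIT, evStop) → (M_HALT, close_gripper)  ← matches
try evClear: (M_WAIT, evClear) → (M_FOLLOW, rotate)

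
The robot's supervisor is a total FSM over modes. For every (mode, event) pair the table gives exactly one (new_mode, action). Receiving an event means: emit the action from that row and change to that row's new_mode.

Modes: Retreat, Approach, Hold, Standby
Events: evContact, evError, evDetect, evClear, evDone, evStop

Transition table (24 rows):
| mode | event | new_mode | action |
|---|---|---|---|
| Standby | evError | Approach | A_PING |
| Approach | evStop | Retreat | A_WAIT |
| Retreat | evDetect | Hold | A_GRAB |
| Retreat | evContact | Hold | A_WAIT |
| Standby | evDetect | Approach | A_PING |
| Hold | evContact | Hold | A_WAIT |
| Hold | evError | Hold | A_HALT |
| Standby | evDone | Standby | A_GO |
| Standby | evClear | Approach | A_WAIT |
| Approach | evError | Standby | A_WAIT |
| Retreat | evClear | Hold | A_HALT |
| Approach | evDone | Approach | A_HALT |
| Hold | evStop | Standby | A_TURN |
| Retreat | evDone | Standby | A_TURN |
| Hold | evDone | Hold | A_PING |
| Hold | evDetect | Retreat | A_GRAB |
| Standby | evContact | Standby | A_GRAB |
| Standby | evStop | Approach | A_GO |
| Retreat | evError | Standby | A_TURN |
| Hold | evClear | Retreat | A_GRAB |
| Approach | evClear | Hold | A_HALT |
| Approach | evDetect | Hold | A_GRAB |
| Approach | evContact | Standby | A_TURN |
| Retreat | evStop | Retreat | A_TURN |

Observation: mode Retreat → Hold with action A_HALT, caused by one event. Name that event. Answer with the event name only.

evClear

try evContact: (Retreat, evContact) → (Hold, A_WAIT)
try evError: (Retreat, evError) → (Standby, A_TURN)
try evDetect: (Retreat, evDetect) → (Hold, A_GRAB)
try evClear: (Retreat, evClear) → (Hold, A_HALT)  ← matches
try evDone: (Retreat, evDone) → (Standby, A_TURN)
try evStop: (Retreat, evStop) → (Retreat, A_TURN)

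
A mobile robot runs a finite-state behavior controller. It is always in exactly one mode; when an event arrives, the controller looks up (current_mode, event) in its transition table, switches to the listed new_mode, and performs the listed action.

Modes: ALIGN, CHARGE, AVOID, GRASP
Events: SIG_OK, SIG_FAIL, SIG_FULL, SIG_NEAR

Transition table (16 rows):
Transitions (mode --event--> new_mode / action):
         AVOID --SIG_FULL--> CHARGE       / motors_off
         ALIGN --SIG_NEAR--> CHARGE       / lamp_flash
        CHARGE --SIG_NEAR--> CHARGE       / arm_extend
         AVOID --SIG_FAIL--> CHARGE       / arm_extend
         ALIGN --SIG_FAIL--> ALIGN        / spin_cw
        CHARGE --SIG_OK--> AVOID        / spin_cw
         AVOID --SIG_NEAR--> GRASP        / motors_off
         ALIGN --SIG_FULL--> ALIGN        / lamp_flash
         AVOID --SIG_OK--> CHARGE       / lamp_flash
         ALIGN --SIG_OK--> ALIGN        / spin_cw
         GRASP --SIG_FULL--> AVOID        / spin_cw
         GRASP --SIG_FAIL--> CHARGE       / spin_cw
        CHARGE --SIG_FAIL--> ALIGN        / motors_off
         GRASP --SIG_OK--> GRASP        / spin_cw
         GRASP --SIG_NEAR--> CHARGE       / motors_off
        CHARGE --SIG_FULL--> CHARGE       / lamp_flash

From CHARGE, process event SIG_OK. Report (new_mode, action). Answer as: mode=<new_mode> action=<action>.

mode=AVOID action=spin_cw

current mode = CHARGE; filter table to that mode:
  (CHARGE, SIG_NEAR) → (CHARGE, arm_extend)
  (CHARGE, SIG_OK) → (AVOID, spin_cw)  ← event matches
  (CHARGE, SIG_FAIL) → (ALIGN, motors_off)
  (CHARGE, SIG_FULL) → (CHARGE, lamp_flash)
event = SIG_OK selects (AVOID, spin_cw)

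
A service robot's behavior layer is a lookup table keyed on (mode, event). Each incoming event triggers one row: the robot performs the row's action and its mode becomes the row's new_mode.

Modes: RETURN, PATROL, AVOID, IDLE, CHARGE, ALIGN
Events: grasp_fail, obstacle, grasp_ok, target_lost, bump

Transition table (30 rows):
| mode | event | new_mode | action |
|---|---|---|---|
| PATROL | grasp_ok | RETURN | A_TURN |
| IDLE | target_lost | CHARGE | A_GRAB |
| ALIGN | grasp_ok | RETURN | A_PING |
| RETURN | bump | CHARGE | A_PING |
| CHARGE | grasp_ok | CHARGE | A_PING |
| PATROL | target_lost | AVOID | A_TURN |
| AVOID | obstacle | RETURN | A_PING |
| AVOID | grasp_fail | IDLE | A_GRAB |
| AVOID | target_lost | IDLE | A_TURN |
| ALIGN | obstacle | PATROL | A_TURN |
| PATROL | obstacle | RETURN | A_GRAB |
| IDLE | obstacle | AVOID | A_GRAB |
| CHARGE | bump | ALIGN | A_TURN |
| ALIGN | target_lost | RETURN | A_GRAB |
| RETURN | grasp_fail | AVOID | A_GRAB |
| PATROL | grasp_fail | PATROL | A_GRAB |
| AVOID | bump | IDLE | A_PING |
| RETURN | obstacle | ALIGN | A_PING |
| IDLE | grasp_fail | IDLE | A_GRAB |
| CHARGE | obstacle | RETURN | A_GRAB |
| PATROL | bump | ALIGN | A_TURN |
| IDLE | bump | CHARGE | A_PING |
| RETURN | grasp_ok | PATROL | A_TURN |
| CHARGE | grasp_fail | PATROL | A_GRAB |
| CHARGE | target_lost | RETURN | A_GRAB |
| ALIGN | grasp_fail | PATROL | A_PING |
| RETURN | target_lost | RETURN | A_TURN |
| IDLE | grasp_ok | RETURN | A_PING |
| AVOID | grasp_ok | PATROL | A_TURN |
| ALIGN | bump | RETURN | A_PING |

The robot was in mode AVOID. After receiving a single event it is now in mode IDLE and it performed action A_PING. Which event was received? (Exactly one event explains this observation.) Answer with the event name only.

bump

try grasp_fail: (AVOID, grasp_fail) → (IDLE, A_GRAB)
try obstacle: (AVOID, obstacle) → (RETURN, A_PING)
try grasp_ok: (AVOID, grasp_ok) → (PATROL, A_TURN)
try target_lost: (AVOID, target_lost) → (IDLE, A_TURN)
try bump: (AVOID, bump) → (IDLE, A_PING)  ← matches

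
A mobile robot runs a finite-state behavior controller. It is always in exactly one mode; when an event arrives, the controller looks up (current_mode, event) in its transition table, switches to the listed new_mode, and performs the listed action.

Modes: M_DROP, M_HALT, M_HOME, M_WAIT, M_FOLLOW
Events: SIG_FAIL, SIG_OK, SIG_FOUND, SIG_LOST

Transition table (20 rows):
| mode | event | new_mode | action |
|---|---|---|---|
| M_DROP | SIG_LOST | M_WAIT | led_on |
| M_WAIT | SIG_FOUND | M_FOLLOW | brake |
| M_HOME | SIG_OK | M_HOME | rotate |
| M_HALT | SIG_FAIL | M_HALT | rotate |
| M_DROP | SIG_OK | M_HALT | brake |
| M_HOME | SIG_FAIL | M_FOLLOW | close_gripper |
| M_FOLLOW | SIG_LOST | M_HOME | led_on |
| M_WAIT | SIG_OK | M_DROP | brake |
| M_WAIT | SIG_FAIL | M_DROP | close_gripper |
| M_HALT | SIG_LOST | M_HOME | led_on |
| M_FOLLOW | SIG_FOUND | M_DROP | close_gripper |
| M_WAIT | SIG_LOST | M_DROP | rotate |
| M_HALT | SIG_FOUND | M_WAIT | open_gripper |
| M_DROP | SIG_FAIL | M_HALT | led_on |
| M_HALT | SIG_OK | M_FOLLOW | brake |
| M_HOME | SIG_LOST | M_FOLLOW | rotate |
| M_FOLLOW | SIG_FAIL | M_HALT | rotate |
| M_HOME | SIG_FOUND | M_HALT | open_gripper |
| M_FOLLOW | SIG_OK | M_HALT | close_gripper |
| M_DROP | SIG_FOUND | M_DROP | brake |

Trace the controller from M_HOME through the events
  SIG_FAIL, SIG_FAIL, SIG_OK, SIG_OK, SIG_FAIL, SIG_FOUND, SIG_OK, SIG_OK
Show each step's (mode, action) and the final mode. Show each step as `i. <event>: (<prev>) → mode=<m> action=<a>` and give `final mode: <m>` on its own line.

final mode: M_HALT

1. SIG_FAIL: (M_HOME) → mode=M_FOLLOW action=close_gripper
2. SIG_FAIL: (M_FOLLOW) → mode=M_HALT action=rotate
3. SIG_OK: (M_HALT) → mode=M_FOLLOW action=brake
4. SIG_OK: (M_FOLLOW) → mode=M_HALT action=close_gripper
5. SIG_FAIL: (M_HALT) → mode=M_HALT action=rotate
6. SIG_FOUND: (M_HALT) → mode=M_WAIT action=open_gripper
7. SIG_OK: (M_WAIT) → mode=M_DROP action=brake
8. SIG_OK: (M_DROP) → mode=M_HALT action=brake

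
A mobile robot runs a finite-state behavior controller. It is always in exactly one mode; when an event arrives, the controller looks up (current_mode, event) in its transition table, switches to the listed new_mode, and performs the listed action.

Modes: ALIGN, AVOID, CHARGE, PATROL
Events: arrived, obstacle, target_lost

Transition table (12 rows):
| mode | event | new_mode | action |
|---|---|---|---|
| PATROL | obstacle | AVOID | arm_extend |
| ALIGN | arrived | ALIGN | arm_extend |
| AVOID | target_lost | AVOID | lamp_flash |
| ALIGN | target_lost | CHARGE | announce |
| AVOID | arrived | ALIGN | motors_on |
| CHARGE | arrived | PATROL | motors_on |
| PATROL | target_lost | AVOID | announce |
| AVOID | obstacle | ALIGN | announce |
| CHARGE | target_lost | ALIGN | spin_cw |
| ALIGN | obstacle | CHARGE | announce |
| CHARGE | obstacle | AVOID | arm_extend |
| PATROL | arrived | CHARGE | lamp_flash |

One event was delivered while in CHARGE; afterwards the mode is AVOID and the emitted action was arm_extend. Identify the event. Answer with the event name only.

try arrived: (CHARGE, arrived) → (PATROL, motors_on)
try obstacle: (CHARGE, obstacle) → (AVOID, arm_extend)  ← matches
try target_lost: (CHARGE, target_lost) → (ALIGN, spin_cw)

obstacle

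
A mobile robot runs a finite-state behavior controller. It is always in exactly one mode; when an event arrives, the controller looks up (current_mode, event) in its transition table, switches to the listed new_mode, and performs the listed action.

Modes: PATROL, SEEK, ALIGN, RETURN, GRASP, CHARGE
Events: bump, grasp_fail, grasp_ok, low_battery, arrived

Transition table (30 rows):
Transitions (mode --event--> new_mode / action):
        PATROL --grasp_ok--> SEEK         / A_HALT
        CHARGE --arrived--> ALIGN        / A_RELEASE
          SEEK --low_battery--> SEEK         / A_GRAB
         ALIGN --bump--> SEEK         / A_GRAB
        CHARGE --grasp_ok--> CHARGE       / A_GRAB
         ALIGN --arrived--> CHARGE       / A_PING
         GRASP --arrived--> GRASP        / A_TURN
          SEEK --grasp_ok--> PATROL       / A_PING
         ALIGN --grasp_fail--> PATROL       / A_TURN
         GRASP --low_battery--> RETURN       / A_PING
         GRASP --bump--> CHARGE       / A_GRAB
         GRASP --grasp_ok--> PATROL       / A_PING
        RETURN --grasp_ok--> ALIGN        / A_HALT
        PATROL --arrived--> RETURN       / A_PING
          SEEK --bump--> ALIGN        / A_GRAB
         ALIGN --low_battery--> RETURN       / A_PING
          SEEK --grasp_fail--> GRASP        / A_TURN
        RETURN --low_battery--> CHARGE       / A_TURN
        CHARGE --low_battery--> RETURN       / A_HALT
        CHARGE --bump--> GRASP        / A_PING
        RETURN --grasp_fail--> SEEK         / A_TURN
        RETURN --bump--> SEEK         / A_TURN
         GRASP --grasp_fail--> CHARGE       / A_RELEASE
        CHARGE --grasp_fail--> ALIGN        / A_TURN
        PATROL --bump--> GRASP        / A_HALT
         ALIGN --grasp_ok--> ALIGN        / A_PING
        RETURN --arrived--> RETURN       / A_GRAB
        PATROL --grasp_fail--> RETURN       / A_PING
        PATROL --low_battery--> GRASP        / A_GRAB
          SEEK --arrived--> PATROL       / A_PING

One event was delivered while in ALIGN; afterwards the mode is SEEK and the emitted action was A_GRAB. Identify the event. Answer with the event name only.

bump

try bump: (ALIGN, bump) → (SEEK, A_GRAB)  ← matches
try grasp_fail: (ALIGN, grasp_fail) → (PATROL, A_TURN)
try grasp_ok: (ALIGN, grasp_ok) → (ALIGN, A_PING)
try low_battery: (ALIGN, low_battery) → (RETURN, A_PING)
try arrived: (ALIGN, arrived) → (CHARGE, A_PING)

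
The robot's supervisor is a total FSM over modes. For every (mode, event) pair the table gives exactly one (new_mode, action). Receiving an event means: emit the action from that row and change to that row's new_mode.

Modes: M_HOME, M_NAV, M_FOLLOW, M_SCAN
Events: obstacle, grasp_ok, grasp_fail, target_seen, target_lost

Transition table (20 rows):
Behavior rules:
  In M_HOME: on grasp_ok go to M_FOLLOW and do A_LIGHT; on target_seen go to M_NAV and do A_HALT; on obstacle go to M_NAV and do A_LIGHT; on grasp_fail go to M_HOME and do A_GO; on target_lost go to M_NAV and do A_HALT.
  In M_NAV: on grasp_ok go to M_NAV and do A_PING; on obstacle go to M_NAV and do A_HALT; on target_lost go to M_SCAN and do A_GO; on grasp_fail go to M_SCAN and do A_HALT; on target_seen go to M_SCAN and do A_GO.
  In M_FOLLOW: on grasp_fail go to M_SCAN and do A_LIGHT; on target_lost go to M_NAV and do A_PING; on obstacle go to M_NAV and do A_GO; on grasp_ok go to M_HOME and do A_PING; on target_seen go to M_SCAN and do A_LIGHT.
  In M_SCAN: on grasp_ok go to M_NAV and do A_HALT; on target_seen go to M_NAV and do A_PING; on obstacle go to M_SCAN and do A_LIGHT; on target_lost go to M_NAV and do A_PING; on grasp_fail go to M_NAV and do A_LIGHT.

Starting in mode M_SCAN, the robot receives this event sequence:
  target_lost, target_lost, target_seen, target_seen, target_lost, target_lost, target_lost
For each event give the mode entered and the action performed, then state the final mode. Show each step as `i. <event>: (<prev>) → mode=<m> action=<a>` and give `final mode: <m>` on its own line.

1. target_lost: (M_SCAN) → mode=M_NAV action=A_PING
2. target_lost: (M_NAV) → mode=M_SCAN action=A_GO
3. target_seen: (M_SCAN) → mode=M_NAV action=A_PING
4. target_seen: (M_NAV) → mode=M_SCAN action=A_GO
5. target_lost: (M_SCAN) → mode=M_NAV action=A_PING
6. target_lost: (M_NAV) → mode=M_SCAN action=A_GO
7. target_lost: (M_SCAN) → mode=M_NAV action=A_PING

final mode: M_NAV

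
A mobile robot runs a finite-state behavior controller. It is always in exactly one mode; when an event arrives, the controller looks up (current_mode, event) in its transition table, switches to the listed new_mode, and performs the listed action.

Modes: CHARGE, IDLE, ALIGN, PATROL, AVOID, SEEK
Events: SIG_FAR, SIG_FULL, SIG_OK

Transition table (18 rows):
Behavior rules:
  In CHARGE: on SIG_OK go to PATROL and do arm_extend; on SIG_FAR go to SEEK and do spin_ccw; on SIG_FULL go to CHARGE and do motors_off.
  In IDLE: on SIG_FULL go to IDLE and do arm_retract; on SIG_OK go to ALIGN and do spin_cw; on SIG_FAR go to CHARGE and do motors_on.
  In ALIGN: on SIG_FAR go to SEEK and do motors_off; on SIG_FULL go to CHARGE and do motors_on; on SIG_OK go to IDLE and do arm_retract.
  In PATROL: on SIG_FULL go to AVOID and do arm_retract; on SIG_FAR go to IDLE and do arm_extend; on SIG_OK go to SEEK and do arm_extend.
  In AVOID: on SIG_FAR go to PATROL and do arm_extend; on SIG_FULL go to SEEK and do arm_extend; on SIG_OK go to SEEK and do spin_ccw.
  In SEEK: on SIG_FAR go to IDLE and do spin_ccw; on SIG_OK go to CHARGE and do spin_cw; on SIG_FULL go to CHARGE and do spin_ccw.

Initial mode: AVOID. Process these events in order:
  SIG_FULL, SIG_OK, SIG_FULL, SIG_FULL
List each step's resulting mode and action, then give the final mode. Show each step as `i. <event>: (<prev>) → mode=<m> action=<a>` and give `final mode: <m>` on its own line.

1. SIG_FULL: (AVOID) → mode=SEEK action=arm_extend
2. SIG_OK: (SEEK) → mode=CHARGE action=spin_cw
3. SIG_FULL: (CHARGE) → mode=CHARGE action=motors_off
4. SIG_FULL: (CHARGE) → mode=CHARGE action=motors_off

final mode: CHARGE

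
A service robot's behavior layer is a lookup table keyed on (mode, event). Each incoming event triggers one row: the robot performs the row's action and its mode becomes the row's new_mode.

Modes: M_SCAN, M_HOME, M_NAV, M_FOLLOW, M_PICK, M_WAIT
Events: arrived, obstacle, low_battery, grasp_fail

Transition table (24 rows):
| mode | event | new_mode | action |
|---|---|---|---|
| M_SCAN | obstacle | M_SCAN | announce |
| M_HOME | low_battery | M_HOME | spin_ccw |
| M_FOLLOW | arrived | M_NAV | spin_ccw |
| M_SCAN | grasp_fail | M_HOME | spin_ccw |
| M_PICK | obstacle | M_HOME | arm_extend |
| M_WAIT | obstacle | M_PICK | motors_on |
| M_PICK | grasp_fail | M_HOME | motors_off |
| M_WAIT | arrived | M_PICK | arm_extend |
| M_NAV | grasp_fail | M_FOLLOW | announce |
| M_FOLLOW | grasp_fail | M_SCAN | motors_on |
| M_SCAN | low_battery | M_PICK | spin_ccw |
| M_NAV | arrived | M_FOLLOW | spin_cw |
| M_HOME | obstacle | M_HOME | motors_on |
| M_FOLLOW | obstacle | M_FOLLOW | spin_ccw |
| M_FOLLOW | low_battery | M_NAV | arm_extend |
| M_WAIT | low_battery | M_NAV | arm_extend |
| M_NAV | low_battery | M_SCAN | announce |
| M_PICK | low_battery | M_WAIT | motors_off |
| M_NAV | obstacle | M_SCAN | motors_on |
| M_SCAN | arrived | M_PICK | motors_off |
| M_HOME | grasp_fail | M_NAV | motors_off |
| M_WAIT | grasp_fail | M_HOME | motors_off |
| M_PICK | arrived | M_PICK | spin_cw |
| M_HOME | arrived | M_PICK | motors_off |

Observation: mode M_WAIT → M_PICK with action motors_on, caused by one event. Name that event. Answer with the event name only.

obstacle

try arrived: (M_WAIT, arrived) → (M_PICK, arm_extend)
try obstacle: (M_WAIT, obstacle) → (M_PICK, motors_on)  ← matches
try low_battery: (M_WAIT, low_battery) → (M_NAV, arm_extend)
try grasp_fail: (M_WAIT, grasp_fail) → (M_HOME, motors_off)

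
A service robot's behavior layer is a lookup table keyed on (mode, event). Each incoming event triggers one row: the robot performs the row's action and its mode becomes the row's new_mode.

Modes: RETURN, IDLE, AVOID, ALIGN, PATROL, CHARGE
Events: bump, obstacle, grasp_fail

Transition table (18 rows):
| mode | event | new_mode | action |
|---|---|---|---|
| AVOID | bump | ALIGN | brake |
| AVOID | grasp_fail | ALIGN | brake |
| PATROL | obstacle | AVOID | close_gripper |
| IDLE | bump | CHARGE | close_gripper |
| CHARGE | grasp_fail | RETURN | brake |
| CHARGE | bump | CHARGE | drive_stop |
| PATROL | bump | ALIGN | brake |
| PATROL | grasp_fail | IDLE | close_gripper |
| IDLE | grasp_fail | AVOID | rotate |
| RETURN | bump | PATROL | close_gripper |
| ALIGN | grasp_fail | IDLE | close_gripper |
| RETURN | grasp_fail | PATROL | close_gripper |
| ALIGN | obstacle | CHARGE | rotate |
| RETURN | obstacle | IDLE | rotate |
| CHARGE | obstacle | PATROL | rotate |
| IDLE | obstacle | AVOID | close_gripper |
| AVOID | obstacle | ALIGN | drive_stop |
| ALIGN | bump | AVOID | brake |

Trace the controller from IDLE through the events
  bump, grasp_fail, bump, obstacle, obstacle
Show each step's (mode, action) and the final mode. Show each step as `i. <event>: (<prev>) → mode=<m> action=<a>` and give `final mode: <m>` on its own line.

final mode: ALIGN

1. bump: (IDLE) → mode=CHARGE action=close_gripper
2. grasp_fail: (CHARGE) → mode=RETURN action=brake
3. bump: (RETURN) → mode=PATROL action=close_gripper
4. obstacle: (PATROL) → mode=AVOID action=close_gripper
5. obstacle: (AVOID) → mode=ALIGN action=drive_stop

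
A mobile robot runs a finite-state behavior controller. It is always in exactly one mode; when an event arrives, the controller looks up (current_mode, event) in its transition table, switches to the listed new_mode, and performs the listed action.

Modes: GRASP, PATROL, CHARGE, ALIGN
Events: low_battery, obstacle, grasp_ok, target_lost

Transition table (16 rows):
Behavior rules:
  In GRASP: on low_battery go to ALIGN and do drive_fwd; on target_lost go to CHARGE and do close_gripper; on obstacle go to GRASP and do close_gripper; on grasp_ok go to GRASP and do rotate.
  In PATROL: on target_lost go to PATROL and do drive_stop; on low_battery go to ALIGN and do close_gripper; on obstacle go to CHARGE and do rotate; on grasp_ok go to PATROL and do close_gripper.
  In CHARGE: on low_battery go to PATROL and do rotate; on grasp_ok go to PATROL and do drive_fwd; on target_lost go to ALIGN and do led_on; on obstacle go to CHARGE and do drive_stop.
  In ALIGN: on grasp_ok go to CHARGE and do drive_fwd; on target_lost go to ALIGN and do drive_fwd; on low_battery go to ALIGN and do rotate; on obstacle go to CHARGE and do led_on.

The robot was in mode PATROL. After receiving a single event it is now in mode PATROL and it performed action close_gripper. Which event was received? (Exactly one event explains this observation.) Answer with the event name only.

grasp_ok

try low_battery: (PATROL, low_battery) → (ALIGN, close_gripper)
try obstacle: (PATROL, obstacle) → (CHARGE, rotate)
try grasp_ok: (PATROL, grasp_ok) → (PATROL, close_gripper)  ← matches
try target_lost: (PATROL, target_lost) → (PATROL, drive_stop)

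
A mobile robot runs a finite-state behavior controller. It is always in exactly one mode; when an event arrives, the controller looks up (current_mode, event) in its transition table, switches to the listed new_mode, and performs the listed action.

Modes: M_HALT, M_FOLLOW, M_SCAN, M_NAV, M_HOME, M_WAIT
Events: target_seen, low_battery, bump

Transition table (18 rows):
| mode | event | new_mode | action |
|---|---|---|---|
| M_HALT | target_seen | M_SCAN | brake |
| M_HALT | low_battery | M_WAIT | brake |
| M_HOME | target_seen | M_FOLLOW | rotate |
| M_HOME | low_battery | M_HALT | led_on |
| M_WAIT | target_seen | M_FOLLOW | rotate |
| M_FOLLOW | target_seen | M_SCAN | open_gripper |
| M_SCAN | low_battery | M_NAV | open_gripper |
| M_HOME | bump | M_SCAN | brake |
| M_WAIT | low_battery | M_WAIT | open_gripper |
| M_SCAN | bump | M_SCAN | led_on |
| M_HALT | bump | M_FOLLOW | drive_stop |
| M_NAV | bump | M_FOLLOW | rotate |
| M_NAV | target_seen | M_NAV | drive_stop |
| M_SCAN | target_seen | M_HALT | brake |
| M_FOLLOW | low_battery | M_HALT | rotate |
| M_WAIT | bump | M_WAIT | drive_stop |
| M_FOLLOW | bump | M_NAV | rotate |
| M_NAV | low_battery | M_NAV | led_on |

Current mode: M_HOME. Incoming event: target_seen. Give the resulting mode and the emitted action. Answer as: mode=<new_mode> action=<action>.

mode=M_FOLLOW action=rotate

current mode = M_HOME; filter table to that mode:
  (M_HOME, target_seen) → (M_FOLLOW, rotate)  ← event matches
  (M_HOME, low_battery) → (M_HALT, led_on)
  (M_HOME, bump) → (M_SCAN, brake)
event = target_seen selects (M_FOLLOW, rotate)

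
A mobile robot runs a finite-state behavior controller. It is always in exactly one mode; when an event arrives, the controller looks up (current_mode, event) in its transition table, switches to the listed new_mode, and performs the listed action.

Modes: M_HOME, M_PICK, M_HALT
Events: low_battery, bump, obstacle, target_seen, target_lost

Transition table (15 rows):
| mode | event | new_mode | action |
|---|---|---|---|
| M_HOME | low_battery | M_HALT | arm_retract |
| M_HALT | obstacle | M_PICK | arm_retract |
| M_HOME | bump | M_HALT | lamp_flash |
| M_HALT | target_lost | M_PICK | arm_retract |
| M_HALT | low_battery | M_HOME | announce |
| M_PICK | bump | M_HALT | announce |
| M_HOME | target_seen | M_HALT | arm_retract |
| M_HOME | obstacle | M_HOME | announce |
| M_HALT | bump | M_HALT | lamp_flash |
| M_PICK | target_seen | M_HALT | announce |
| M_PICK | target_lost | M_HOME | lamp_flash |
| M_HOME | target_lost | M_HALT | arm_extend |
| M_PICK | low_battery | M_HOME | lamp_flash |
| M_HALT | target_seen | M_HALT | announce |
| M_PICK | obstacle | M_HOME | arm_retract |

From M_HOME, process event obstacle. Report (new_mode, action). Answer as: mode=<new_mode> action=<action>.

mode=M_HOME action=announce

current mode = M_HOME; filter table to that mode:
  (M_HOME, low_battery) → (M_HALT, arm_retract)
  (M_HOME, bump) → (M_HALT, lamp_flash)
  (M_HOME, target_seen) → (M_HALT, arm_retract)
  (M_HOME, obstacle) → (M_HOME, announce)  ← event matches
  (M_HOME, target_lost) → (M_HALT, arm_extend)
event = obstacle selects (M_HOME, announce)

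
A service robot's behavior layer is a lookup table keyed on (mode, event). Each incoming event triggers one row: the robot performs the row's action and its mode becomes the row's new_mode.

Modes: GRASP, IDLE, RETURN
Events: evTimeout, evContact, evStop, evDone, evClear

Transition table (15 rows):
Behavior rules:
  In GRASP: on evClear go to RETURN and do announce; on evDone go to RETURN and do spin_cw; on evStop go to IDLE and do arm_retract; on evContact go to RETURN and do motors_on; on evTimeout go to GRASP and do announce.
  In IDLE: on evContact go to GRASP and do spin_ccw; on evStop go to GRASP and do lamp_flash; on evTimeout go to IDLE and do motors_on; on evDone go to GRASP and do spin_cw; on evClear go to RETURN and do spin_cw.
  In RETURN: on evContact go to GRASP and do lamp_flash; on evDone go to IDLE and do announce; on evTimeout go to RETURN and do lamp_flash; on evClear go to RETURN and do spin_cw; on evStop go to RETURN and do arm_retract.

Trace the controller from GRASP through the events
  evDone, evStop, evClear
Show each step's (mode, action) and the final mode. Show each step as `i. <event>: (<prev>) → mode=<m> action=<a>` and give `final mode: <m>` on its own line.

1. evDone: (GRASP) → mode=RETURN action=spin_cw
2. evStop: (RETURN) → mode=RETURN action=arm_retract
3. evClear: (RETURN) → mode=RETURN action=spin_cw

final mode: RETURN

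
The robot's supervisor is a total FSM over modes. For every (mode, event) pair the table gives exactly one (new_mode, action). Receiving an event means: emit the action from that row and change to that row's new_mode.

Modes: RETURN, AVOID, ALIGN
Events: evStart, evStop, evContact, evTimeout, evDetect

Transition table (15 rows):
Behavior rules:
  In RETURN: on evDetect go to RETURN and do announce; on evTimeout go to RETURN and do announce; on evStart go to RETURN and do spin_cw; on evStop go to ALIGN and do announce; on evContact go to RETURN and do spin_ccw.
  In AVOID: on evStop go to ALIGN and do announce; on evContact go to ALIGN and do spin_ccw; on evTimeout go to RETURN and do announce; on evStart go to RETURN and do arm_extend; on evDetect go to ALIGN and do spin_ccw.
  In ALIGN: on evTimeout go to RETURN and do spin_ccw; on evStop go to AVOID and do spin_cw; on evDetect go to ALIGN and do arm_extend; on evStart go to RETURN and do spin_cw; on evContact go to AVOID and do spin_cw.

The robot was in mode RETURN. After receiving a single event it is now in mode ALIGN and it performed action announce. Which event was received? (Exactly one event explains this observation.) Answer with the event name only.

evStop

try evStart: (RETURN, evStart) → (RETURN, spin_cw)
try evStop: (RETURN, evStop) → (ALIGN, announce)  ← matches
try evContact: (RETURN, evContact) → (RETURN, spin_ccw)
try evTimeout: (RETURN, evTimeout) → (RETURN, announce)
try evDetect: (RETURN, evDetect) → (RETURN, announce)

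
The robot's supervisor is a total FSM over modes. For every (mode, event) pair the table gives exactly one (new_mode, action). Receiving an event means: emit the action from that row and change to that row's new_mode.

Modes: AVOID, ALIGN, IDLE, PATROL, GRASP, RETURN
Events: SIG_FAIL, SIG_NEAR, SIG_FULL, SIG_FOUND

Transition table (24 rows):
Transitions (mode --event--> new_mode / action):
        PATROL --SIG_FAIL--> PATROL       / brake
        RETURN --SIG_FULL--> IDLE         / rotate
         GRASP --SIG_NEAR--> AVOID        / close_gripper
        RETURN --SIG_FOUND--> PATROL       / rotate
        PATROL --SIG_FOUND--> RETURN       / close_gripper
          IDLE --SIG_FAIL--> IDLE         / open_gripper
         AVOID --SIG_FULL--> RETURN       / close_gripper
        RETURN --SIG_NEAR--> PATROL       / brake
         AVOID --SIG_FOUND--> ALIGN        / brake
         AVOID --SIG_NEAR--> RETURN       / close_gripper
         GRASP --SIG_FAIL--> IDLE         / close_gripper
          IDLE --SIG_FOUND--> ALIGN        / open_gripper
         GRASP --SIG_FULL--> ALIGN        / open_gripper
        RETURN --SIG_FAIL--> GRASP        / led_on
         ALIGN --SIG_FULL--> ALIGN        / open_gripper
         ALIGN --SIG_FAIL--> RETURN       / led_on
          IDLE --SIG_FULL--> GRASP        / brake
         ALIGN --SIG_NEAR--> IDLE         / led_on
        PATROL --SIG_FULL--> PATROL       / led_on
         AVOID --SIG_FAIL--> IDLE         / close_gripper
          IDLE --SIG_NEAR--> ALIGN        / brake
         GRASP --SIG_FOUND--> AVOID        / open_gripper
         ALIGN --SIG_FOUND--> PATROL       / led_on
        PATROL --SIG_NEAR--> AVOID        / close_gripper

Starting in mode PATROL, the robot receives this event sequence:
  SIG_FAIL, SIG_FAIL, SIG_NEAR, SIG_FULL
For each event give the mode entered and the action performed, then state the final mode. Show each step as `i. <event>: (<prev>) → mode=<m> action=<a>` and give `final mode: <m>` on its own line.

final mode: RETURN

1. SIG_FAIL: (PATROL) → mode=PATROL action=brake
2. SIG_FAIL: (PATROL) → mode=PATROL action=brake
3. SIG_NEAR: (PATROL) → mode=AVOID action=close_gripper
4. SIG_FULL: (AVOID) → mode=RETURN action=close_gripper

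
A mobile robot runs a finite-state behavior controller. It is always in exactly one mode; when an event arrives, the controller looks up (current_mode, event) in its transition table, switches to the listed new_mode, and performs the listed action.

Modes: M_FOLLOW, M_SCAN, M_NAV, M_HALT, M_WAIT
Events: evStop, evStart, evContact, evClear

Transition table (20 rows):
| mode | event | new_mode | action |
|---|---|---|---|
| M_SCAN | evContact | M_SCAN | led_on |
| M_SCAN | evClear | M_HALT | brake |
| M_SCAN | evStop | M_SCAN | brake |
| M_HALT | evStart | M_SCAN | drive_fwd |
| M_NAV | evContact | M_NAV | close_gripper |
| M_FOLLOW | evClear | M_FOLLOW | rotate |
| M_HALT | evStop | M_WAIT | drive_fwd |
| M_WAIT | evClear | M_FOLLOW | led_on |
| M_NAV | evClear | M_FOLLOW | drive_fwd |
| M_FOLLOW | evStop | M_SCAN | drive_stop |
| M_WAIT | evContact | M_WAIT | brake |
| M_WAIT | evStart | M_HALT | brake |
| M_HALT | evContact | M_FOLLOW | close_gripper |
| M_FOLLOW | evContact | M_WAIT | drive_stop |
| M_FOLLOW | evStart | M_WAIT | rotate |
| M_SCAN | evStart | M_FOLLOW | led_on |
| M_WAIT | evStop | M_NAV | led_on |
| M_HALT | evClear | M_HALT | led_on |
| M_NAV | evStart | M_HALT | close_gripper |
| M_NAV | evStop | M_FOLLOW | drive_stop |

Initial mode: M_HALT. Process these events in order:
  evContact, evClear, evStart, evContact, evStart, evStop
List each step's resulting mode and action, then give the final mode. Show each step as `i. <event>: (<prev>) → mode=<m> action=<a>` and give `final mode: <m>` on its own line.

final mode: M_WAIT

1. evContact: (M_HALT) → mode=M_FOLLOW action=close_gripper
2. evClear: (M_FOLLOW) → mode=M_FOLLOW action=rotate
3. evStart: (M_FOLLOW) → mode=M_WAIT action=rotate
4. evContact: (M_WAIT) → mode=M_WAIT action=brake
5. evStart: (M_WAIT) → mode=M_HALT action=brake
6. evStop: (M_HALT) → mode=M_WAIT action=drive_fwd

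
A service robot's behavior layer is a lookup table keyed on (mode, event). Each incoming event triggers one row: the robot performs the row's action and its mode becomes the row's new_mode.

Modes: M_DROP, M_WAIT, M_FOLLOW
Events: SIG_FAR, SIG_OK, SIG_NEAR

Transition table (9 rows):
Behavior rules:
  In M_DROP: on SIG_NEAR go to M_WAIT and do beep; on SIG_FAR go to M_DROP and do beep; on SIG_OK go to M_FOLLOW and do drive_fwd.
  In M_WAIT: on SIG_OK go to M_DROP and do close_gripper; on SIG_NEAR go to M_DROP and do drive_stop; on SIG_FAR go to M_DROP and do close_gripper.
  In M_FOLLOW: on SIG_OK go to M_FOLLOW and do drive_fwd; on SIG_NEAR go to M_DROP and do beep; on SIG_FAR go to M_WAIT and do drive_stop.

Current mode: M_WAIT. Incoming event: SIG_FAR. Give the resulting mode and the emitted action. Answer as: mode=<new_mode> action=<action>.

mode=M_DROP action=close_gripper

current mode = M_WAIT; filter table to that mode:
  (M_WAIT, SIG_OK) → (M_DROP, close_gripper)
  (M_WAIT, SIG_NEAR) → (M_DROP, drive_stop)
  (M_WAIT, SIG_FAR) → (M_DROP, close_gripper)  ← event matches
event = SIG_FAR selects (M_DROP, close_gripper)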